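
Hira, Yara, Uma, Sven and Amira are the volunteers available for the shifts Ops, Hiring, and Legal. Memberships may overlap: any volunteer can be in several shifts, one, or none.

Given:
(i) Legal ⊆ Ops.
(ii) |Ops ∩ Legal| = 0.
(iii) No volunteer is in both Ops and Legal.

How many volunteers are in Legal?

0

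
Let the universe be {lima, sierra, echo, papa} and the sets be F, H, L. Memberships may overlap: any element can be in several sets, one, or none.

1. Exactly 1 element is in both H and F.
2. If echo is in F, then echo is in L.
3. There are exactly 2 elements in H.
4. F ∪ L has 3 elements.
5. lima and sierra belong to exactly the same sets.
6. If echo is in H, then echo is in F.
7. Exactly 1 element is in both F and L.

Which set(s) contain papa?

papa: H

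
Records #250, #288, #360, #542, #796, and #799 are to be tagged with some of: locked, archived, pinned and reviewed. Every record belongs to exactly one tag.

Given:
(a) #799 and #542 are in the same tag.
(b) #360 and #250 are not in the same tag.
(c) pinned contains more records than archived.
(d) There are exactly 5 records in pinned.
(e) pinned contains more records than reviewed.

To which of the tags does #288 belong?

#288: pinned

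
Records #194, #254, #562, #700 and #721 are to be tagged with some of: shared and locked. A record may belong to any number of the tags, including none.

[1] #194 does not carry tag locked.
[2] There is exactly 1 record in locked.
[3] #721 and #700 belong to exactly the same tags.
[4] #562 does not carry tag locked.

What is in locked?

locked = {#254}

From (1): #194 ∉ locked.
From (4): #562 ∉ locked.
Suppose #254 ∉ locked: no assignment then satisfies all the clues, so #254 ∈ locked.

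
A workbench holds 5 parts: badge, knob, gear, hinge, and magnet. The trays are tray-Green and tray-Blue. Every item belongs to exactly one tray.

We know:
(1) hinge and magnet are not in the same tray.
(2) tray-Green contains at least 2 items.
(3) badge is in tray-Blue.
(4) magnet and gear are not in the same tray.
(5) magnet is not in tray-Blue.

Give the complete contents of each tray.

From (3): badge ∈ tray-Blue.
From (5): magnet ∉ tray-Blue.
Only one tray left: magnet ∈ tray-Green.
(1): hinge ∉ tray-Green.
(4): gear ∉ tray-Green.
Only one tray left: gear ∈ tray-Blue.
Only one tray left: hinge ∈ tray-Blue.
(2): only 2 candidates remain for tray-Green, so all are in.

tray-Green = {knob, magnet}; tray-Blue = {badge, gear, hinge}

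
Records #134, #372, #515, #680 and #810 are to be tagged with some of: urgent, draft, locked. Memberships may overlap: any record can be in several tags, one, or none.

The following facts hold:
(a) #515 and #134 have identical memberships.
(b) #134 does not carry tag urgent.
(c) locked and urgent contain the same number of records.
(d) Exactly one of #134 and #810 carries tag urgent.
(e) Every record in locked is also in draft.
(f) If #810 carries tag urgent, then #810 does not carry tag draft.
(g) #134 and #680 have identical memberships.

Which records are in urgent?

From (b): #134 ∉ urgent.
(a): #515 matches #134: #515 ∉ urgent.
(d) (exactly one): #810 ∈ urgent.
(f): #810 ∉ draft.
(g): #680 matches #134: #680 ∉ urgent.
(e) contrapositive: #810 ∉ locked.
Suppose #372 ∈ urgent: no assignment then satisfies all the clues, so #372 ∉ urgent.

urgent = {#810}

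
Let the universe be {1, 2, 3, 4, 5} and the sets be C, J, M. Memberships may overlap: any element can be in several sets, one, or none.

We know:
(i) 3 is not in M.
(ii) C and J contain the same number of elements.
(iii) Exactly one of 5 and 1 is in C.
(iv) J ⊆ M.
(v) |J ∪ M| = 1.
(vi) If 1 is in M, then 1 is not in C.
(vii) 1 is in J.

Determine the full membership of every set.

From (i): 3 ∉ M.
From (vii): 1 ∈ J.
(iv) with 1 ∈ J: 1 ∈ M.
(iv) contrapositive: 3 ∉ J.
(vi): 1 ∉ C.
(iii) (exactly one): 5 ∈ C.
Suppose 2 ∈ C: no assignment then satisfies all the clues, so 2 ∉ C.

C = {5}; J = {1}; M = {1}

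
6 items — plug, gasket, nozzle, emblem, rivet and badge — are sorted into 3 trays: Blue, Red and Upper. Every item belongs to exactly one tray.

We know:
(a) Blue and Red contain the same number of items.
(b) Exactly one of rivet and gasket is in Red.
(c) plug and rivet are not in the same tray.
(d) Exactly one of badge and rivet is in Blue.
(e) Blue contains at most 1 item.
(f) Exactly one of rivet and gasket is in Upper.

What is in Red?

Red = {rivet}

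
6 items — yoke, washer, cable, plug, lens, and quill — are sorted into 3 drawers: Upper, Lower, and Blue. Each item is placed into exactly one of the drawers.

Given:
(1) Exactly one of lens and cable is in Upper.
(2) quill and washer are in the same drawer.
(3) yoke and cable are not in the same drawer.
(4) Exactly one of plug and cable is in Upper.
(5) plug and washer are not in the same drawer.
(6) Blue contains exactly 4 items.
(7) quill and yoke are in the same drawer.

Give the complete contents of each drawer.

Upper = {cable}; Lower = {plug}; Blue = {lens, quill, washer, yoke}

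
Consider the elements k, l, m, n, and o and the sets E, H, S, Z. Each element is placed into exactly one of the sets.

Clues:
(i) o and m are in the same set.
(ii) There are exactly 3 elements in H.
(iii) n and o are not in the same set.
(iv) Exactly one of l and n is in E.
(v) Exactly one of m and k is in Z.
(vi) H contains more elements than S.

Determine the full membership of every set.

E = {n}; H = {l, m, o}; S = {}; Z = {k}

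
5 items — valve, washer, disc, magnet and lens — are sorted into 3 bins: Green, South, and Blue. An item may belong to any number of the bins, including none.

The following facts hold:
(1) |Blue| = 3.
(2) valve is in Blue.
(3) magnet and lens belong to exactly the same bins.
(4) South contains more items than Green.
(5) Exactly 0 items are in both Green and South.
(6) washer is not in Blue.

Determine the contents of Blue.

Blue = {lens, magnet, valve}

From (2): valve ∈ Blue.
From (6): washer ∉ Blue.
Suppose disc ∈ Blue: no assignment then satisfies all the clues, so disc ∉ Blue.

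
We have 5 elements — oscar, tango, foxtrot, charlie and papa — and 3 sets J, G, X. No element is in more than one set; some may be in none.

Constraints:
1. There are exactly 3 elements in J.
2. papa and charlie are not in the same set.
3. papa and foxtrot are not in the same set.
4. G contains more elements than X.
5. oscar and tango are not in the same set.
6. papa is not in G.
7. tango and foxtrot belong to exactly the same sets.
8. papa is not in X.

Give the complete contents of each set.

J = {charlie, foxtrot, tango}; G = {oscar}; X = {}

From (6): papa ∉ G.
From (8): papa ∉ X.
Suppose oscar ∈ J: no assignment then satisfies all the clues, so oscar ∉ J.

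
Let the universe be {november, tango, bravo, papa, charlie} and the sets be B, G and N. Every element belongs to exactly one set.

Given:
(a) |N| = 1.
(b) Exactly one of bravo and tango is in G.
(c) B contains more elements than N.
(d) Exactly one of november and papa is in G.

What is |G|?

2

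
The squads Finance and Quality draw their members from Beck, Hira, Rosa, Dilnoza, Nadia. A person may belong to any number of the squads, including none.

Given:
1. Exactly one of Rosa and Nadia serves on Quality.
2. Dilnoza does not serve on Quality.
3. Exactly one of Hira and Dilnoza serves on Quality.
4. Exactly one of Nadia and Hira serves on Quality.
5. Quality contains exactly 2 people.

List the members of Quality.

Quality = {Hira, Rosa}

From (2): Dilnoza ∉ Quality.
(3) (exactly one): Hira ∈ Quality.
(4) (exactly one): Nadia ∉ Quality.
(1) (exactly one): Rosa ∈ Quality.
(5): Quality already has 2, so the rest are out.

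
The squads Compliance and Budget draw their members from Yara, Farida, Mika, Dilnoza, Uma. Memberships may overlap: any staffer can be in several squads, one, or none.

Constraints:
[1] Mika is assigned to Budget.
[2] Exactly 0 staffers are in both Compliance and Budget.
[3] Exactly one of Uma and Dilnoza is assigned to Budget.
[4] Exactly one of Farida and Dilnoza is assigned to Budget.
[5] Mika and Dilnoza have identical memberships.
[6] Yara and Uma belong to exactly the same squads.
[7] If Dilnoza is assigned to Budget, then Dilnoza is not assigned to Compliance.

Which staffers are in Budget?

From (1): Mika ∈ Budget.
(5): Dilnoza matches Mika: Dilnoza ∈ Budget.
(7): Dilnoza ∉ Compliance.
(3) (exactly one): Uma ∉ Budget.
(4) (exactly one): Farida ∉ Budget.
(5): Mika matches Dilnoza: Mika ∉ Compliance.
(6): Yara matches Uma: Yara ∉ Budget.

Budget = {Dilnoza, Mika}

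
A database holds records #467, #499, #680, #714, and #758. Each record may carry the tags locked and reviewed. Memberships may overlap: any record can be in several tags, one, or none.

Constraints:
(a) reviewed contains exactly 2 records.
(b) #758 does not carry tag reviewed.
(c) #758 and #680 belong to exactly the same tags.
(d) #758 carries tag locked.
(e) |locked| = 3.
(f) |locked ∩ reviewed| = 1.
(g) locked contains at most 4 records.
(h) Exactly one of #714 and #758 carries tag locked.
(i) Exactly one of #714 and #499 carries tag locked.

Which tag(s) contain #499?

From (b): #758 ∉ reviewed.
From (d): #758 ∈ locked.
(c): #680 matches #758: #680 ∈ locked.
(c): #680 matches #758: #680 ∉ reviewed.
(h) (exactly one): #714 ∉ locked.
(i) (exactly one): #499 ∈ locked.
(e): locked already has 3, so the rest are out.
Suppose #499 ∉ reviewed: no assignment then satisfies all the clues, so #499 ∈ reviewed.

#499: locked, reviewed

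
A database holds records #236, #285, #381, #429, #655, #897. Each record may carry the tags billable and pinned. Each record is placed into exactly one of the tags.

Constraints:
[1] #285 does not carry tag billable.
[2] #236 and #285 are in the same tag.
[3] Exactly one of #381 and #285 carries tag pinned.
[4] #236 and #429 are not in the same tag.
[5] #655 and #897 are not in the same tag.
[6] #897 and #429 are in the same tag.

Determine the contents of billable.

billable = {#381, #429, #897}

From (1): #285 ∉ billable.
(2): #236 matches #285: #236 ∉ billable.
Only one tag left: #236 ∈ pinned.
Only one tag left: #285 ∈ pinned.
(3) (exactly one): #381 ∉ pinned.
(4): #429 ∉ pinned.
(6): #897 matches #429: #897 ∉ pinned.
Only one tag left: #381 ∈ billable.
Only one tag left: #429 ∈ billable.
Only one tag left: #897 ∈ billable.
(5): #655 ∉ billable.
Only one tag left: #655 ∈ pinned.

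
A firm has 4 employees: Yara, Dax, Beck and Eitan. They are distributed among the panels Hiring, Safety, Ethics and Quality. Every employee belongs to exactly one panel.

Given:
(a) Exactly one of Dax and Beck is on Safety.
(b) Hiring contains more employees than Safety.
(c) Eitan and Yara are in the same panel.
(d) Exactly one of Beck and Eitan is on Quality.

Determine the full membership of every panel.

Hiring = {Eitan, Yara}; Safety = {Dax}; Ethics = {}; Quality = {Beck}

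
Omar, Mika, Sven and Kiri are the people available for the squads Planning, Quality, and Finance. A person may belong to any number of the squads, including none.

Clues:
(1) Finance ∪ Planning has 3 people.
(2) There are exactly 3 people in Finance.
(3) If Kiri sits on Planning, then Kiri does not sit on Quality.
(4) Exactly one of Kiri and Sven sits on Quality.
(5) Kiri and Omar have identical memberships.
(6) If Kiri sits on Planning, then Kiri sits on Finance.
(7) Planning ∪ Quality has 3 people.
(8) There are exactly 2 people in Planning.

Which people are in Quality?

Quality = {Sven}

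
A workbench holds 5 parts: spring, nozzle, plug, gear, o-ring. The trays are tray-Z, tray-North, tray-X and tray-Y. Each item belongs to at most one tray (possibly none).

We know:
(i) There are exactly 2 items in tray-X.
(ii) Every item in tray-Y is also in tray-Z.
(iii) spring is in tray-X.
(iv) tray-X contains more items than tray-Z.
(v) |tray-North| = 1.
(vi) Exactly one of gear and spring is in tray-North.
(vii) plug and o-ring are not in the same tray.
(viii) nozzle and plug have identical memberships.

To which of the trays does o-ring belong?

From (iii): spring ∈ tray-X.
(vi) (exactly one): gear ∈ tray-North.
(v): tray-North already has 1, so the rest are out.
Suppose o-ring ∈ tray-Z: no assignment then satisfies all the clues, so o-ring ∉ tray-Z.

o-ring: tray-X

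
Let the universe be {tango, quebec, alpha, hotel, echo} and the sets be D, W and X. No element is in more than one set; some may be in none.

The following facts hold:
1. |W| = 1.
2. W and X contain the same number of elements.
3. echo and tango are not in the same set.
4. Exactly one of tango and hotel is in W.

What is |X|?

1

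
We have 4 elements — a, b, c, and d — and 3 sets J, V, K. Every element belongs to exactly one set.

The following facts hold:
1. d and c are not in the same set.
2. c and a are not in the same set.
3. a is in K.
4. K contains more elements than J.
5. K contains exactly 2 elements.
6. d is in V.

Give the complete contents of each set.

J = {c}; V = {d}; K = {a, b}

From (3): a ∈ K.
From (6): d ∈ V.
(1): c ∉ V.
(2): c ∉ K.
(5): only 2 candidates remain for K, so all are in.
Only one set left: c ∈ J.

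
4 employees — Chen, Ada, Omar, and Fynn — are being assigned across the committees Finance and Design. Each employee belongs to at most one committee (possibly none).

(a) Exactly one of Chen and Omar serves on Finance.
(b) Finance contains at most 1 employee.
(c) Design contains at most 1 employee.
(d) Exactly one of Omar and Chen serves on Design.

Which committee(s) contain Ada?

Ada: none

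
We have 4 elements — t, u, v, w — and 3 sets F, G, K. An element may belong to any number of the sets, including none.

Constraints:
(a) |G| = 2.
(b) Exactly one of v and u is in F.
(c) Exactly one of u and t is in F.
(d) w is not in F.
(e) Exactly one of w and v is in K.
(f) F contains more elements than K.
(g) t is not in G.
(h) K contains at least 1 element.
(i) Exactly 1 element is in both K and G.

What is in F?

F = {t, v}

From (d): w ∉ F.
From (g): t ∉ G.
Suppose t ∉ F: no assignment then satisfies all the clues, so t ∈ F.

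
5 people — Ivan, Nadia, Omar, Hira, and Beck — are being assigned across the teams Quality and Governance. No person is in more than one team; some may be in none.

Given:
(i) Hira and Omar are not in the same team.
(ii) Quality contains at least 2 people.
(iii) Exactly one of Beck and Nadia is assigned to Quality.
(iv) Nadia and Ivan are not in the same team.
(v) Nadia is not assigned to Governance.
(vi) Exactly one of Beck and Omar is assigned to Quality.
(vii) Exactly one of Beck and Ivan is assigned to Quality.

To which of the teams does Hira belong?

From (v): Nadia ∉ Governance.
Suppose Hira ∉ Quality: no assignment then satisfies all the clues, so Hira ∈ Quality.

Hira: Quality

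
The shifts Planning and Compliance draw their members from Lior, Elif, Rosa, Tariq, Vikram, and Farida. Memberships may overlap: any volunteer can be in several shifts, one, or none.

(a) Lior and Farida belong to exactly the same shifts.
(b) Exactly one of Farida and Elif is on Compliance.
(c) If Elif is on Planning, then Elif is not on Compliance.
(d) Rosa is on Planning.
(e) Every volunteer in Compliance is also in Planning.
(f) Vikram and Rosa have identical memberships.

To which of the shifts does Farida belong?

Farida: Compliance, Planning

From (d): Rosa ∈ Planning.
(f): Vikram matches Rosa: Vikram ∈ Planning.
Suppose Farida ∉ Planning: no assignment then satisfies all the clues, so Farida ∈ Planning.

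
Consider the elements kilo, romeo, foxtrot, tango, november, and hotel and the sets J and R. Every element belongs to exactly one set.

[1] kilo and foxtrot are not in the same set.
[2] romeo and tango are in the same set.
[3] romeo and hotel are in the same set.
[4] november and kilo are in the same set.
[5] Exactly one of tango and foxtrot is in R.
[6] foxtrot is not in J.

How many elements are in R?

1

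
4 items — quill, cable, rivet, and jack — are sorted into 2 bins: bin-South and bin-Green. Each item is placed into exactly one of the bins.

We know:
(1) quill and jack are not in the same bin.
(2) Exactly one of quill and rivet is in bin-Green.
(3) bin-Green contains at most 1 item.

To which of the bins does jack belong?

jack: bin-South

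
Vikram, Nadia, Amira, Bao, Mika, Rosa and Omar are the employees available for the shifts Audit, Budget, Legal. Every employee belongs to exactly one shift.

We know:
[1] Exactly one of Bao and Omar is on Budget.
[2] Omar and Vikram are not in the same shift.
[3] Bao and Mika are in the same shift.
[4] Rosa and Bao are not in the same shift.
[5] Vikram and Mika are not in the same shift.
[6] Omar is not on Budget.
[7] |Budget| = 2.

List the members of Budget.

Budget = {Bao, Mika}

From (6): Omar ∉ Budget.
(1) (exactly one): Bao ∈ Budget.
(3): Mika matches Bao: Mika ∉ Audit.
(3): Mika matches Bao: Mika ∈ Budget.
(4): Rosa ∉ Budget.
(5): Vikram ∉ Budget.
(7): Budget already has 2, so the rest are out.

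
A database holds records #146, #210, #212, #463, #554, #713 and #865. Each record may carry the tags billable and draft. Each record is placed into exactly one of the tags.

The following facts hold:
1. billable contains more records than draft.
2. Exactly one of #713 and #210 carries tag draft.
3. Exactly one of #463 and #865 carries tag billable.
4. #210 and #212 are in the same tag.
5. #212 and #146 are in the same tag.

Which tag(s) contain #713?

#713: draft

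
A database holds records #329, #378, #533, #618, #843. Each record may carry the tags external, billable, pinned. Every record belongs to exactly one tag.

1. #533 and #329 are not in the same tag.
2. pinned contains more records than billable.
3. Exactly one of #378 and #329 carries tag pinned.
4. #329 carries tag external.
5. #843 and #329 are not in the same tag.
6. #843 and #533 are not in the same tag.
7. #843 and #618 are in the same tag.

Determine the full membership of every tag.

From (4): #329 ∈ external.
(1): #533 ∉ external.
(3) (exactly one): #378 ∈ pinned.
(5): #843 ∉ external.
(7): #618 matches #843: #618 ∉ external.
Suppose #533 ∉ billable: no assignment then satisfies all the clues, so #533 ∈ billable.

external = {#329}; billable = {#533}; pinned = {#378, #618, #843}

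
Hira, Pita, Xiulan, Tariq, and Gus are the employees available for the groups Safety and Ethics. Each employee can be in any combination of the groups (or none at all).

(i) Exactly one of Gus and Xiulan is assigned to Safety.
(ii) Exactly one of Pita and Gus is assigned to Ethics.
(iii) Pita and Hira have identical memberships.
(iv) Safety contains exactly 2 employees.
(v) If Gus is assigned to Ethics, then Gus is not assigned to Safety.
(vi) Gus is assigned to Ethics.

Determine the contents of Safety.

Safety = {Tariq, Xiulan}

From (vi): Gus ∈ Ethics.
(ii) (exactly one): Pita ∉ Ethics.
(iii): Hira matches Pita: Hira ∉ Ethics.
(v): Gus ∉ Safety.
(i) (exactly one): Xiulan ∈ Safety.
Suppose Hira ∈ Safety: no assignment then satisfies all the clues, so Hira ∉ Safety.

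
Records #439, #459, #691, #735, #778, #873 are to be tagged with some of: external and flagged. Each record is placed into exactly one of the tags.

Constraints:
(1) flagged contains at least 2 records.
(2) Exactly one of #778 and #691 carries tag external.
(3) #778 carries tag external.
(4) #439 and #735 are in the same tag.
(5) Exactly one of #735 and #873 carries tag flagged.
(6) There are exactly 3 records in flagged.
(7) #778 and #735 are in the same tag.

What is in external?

From (3): #778 ∈ external.
(2) (exactly one): #691 ∉ external.
(7): #735 matches #778: #735 ∈ external.
Only one tag left: #691 ∈ flagged.
(4): #439 matches #735: #439 ∈ external.
(5) (exactly one): #873 ∈ flagged.
(6): only 3 candidates remain for flagged, so all are in.

external = {#439, #735, #778}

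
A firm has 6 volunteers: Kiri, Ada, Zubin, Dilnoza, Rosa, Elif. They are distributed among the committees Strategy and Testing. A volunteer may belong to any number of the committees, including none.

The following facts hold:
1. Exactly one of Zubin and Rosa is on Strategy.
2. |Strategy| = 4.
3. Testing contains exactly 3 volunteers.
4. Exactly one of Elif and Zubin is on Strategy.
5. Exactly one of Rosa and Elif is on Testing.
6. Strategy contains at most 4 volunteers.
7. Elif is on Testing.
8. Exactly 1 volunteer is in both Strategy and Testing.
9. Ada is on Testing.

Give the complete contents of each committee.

Strategy = {Dilnoza, Elif, Kiri, Rosa}; Testing = {Ada, Elif, Zubin}

From (7): Elif ∈ Testing.
From (9): Ada ∈ Testing.
(5) (exactly one): Rosa ∉ Testing.
Suppose Kiri ∉ Strategy: no assignment then satisfies all the clues, so Kiri ∈ Strategy.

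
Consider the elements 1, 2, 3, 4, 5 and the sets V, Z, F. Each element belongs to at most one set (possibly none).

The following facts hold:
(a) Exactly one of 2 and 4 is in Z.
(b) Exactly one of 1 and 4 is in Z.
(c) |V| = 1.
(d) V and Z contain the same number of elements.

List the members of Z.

Z = {4}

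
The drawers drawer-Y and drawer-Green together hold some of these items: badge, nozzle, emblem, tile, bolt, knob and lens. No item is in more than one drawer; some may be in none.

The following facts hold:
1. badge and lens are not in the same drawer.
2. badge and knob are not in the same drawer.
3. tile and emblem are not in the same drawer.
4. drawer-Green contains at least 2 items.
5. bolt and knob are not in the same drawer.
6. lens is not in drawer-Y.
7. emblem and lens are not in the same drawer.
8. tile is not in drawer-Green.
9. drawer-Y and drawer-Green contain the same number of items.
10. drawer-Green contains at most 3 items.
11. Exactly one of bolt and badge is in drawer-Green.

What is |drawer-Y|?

2

From (6): lens ∉ drawer-Y.
From (8): tile ∉ drawer-Green.
Suppose knob ∈ drawer-Green: no assignment then satisfies all the clues, so knob ∉ drawer-Green.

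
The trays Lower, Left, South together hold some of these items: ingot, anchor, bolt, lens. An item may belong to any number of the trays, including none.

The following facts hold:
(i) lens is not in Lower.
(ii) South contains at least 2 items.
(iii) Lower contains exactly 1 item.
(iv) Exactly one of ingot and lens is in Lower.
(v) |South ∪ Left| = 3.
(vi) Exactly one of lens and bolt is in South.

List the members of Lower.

From (i): lens ∉ Lower.
(iv) (exactly one): ingot ∈ Lower.
(iii): Lower already has 1, so the rest are out.

Lower = {ingot}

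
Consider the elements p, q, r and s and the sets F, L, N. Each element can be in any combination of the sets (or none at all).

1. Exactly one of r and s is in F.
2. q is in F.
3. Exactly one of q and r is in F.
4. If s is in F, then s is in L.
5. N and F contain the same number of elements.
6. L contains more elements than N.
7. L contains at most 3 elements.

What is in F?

F = {q, s}

From (2): q ∈ F.
(3) (exactly one): r ∉ F.
(1) (exactly one): s ∈ F.
(4): s ∈ L.
Suppose p ∈ F: no assignment then satisfies all the clues, so p ∉ F.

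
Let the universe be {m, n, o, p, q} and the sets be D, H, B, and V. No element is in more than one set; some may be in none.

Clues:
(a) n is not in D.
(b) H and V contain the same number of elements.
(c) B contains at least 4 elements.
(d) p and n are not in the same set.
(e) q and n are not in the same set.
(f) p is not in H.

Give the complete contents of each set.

D = {}; H = {}; B = {m, o, p, q}; V = {}

From (a): n ∉ D.
From (f): p ∉ H.
Suppose m ∈ D: no assignment then satisfies all the clues, so m ∉ D.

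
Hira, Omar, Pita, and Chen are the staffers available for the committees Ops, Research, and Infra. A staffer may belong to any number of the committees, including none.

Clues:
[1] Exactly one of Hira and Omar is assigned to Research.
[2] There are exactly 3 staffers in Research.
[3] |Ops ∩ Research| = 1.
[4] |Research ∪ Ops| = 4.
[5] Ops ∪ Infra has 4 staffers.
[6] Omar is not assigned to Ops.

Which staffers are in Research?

Research = {Chen, Omar, Pita}

From (6): Omar ∉ Ops.
Suppose Hira ∈ Research: no assignment then satisfies all the clues, so Hira ∉ Research.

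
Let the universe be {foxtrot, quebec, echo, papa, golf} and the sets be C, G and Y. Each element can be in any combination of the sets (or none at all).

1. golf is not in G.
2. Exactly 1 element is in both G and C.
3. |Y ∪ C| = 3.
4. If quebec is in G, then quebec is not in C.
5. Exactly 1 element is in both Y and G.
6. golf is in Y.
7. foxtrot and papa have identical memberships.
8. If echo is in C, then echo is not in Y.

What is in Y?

Y = {golf, quebec}

From (1): golf ∉ G.
From (6): golf ∈ Y.
Suppose foxtrot ∈ Y: no assignment then satisfies all the clues, so foxtrot ∉ Y.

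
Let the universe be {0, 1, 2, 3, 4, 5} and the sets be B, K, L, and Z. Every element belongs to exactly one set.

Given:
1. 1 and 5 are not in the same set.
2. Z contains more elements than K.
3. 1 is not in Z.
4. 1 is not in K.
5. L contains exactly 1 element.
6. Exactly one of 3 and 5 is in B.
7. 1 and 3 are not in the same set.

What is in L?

From (3): 1 ∉ Z.
From (4): 1 ∉ K.
Suppose 0 ∈ L: no assignment then satisfies all the clues, so 0 ∉ L.

L = {1}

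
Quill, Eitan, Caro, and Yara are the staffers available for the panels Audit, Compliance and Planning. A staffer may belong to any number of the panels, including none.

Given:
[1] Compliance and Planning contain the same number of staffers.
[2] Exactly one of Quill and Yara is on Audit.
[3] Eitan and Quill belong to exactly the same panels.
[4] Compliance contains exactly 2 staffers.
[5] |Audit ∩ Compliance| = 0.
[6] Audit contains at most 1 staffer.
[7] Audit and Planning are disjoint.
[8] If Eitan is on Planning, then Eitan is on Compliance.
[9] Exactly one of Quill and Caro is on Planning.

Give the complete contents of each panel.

Audit = {Yara}; Compliance = {Eitan, Quill}; Planning = {Eitan, Quill}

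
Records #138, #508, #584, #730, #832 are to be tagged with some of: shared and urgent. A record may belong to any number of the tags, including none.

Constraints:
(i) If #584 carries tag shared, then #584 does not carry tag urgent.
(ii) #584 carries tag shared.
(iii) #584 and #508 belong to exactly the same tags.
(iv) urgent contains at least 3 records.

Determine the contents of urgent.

urgent = {#138, #730, #832}

From (ii): #584 ∈ shared.
(i): #584 ∉ urgent.
(iii): #508 matches #584: #508 ∈ shared.
(iii): #508 matches #584: #508 ∉ urgent.
(iv): only 3 candidates remain for urgent, so all are in.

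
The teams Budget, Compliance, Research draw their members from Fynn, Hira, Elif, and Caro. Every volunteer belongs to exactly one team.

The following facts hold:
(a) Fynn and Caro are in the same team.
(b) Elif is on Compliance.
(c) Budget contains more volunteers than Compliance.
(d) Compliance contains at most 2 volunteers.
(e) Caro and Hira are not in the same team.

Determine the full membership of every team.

Budget = {Caro, Fynn}; Compliance = {Elif}; Research = {Hira}

From (b): Elif ∈ Compliance.
Suppose Fynn ∉ Budget: no assignment then satisfies all the clues, so Fynn ∈ Budget.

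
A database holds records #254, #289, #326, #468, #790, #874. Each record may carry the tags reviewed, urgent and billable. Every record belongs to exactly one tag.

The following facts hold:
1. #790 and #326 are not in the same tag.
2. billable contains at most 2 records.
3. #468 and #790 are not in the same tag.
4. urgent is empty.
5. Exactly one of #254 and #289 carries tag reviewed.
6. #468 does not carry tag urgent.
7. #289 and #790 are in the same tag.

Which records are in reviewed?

reviewed = {#254, #326, #468, #874}

From (6): #468 ∉ urgent.
(4): urgent already has 0, so the rest are out.
Suppose #254 ∉ reviewed: no assignment then satisfies all the clues, so #254 ∈ reviewed.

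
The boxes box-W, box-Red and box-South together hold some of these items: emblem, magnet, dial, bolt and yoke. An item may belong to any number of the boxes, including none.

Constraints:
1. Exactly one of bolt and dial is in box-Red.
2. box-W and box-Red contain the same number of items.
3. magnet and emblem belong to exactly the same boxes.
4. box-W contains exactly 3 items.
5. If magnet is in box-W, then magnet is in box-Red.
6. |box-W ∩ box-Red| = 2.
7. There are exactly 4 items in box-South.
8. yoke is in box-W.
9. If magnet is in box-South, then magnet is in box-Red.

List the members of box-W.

From (8): yoke ∈ box-W.
Suppose emblem ∉ box-W: no assignment then satisfies all the clues, so emblem ∈ box-W.

box-W = {emblem, magnet, yoke}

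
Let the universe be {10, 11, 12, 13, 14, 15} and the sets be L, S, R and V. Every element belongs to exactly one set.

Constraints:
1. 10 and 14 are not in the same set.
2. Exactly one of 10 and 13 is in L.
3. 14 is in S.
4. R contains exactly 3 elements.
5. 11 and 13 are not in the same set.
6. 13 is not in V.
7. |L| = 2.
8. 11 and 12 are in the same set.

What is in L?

L = {13, 15}

From (3): 14 ∈ S.
From (6): 13 ∉ V.
(1): 10 ∉ S.
Suppose 10 ∈ L: no assignment then satisfies all the clues, so 10 ∉ L.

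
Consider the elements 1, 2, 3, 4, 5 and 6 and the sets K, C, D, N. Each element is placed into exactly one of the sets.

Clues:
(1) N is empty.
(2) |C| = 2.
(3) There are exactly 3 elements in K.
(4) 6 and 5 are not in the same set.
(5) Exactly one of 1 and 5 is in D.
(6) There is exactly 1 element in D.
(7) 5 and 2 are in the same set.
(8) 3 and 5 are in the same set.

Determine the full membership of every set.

K = {2, 3, 5}; C = {4, 6}; D = {1}; N = {}

(1): N already has 0, so the rest are out.
Suppose 1 ∈ K: no assignment then satisfies all the clues, so 1 ∉ K.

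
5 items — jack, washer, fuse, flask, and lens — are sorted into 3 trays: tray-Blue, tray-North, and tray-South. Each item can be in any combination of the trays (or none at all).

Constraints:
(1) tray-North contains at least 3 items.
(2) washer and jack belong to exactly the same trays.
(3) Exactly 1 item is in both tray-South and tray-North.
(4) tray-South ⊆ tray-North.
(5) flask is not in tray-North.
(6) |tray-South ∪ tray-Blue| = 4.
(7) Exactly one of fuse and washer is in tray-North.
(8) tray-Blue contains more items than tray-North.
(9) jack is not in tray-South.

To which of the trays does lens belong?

lens: tray-Blue, tray-North, tray-South

From (5): flask ∉ tray-North.
From (9): jack ∉ tray-South.
(2): washer matches jack: washer ∉ tray-South.
(4) contrapositive: flask ∉ tray-South.
Suppose lens ∉ tray-Blue: no assignment then satisfies all the clues, so lens ∈ tray-Blue.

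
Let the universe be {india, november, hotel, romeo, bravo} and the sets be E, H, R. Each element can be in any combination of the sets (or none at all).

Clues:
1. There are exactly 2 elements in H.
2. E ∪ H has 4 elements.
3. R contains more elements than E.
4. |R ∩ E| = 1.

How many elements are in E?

2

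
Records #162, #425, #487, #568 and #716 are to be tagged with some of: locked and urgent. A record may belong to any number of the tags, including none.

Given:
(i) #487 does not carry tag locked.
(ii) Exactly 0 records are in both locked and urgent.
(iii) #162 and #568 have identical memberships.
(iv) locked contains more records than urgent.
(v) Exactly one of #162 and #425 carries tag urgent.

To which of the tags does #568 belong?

From (i): #487 ∉ locked.
Suppose #568 ∉ locked: no assignment then satisfies all the clues, so #568 ∈ locked.

#568: locked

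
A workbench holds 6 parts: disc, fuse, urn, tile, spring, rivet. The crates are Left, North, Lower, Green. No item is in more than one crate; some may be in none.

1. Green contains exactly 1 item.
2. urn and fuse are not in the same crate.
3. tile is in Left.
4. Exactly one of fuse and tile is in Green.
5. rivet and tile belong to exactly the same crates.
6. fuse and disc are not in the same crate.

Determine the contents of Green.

Green = {fuse}

From (3): tile ∈ Left.
(4) (exactly one): fuse ∈ Green.
(5): rivet matches tile: rivet ∈ Left.
(6): disc ∉ Green.
(1): Green already has 1, so the rest are out.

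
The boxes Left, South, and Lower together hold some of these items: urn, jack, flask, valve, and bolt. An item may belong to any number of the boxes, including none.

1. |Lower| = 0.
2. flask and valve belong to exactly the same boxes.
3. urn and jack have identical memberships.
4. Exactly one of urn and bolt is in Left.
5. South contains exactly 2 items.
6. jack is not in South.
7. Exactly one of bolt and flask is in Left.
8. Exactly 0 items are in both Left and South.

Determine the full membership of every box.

From (6): jack ∉ South.
(1): Lower already has 0, so the rest are out.
(3): urn matches jack: urn ∉ South.
Suppose urn ∈ Left: no assignment then satisfies all the clues, so urn ∉ Left.

Left = {bolt}; South = {flask, valve}; Lower = {}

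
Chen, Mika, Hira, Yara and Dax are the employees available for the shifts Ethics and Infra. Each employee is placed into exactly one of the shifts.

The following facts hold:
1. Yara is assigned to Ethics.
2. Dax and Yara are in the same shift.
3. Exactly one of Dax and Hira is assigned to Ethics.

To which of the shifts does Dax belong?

From (1): Yara ∈ Ethics.
(2): Dax matches Yara: Dax ∈ Ethics.
(3) (exactly one): Hira ∉ Ethics.
Only one shift left: Hira ∈ Infra.

Dax: Ethics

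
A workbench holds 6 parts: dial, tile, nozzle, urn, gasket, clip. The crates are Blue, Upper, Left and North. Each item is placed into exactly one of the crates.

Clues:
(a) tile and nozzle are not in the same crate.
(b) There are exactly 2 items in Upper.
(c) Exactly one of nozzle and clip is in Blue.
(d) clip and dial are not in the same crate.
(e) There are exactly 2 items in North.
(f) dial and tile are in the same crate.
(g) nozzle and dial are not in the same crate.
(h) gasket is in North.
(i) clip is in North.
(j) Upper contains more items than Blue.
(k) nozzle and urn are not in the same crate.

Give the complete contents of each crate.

Blue = {nozzle}; Upper = {dial, tile}; Left = {urn}; North = {clip, gasket}

From (h): gasket ∈ North.
From (i): clip ∈ North.
(c) (exactly one): nozzle ∈ Blue.
(d): dial ∉ North.
(e): North already has 2, so the rest are out.
(g): dial ∉ Blue.
(k): urn ∉ Blue.
(a): tile ∉ Blue.
Suppose dial ∉ Upper: no assignment then satisfies all the clues, so dial ∈ Upper.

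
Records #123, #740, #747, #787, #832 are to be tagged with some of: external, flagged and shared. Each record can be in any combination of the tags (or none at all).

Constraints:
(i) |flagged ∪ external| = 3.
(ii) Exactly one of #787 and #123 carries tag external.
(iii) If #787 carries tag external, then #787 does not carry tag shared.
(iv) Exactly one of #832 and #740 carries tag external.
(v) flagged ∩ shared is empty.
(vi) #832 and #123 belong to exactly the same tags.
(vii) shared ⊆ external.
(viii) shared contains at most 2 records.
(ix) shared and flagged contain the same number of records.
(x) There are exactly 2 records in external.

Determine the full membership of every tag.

external = {#740, #787}; flagged = {#747}; shared = {#740}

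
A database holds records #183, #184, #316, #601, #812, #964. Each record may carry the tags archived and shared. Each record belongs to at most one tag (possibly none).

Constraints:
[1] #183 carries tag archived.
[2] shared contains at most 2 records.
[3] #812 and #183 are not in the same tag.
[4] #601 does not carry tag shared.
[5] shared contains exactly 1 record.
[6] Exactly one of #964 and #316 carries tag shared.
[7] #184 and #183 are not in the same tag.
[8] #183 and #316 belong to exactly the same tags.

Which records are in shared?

From (1): #183 ∈ archived.
From (4): #601 ∉ shared.
(3): #812 ∉ archived.
(7): #184 ∉ archived.
(8): #316 matches #183: #316 ∈ archived.
(6) (exactly one): #964 ∈ shared.
(5): shared already has 1, so the rest are out.

shared = {#964}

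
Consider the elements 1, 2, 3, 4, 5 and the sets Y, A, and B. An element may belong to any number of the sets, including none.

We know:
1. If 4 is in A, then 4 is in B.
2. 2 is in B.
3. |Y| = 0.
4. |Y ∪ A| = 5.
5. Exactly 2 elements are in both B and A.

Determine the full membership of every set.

Y = {}; A = {1, 2, 3, 4, 5}; B = {2, 4}

From (2): 2 ∈ B.
(3): Y already has 0, so the rest are out.
Suppose 1 ∉ A: no assignment then satisfies all the clues, so 1 ∈ A.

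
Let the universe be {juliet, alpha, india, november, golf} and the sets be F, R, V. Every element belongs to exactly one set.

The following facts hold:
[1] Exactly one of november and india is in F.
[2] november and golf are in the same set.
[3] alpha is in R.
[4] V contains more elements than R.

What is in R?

R = {alpha}

From (3): alpha ∈ R.
Suppose juliet ∈ R: no assignment then satisfies all the clues, so juliet ∉ R.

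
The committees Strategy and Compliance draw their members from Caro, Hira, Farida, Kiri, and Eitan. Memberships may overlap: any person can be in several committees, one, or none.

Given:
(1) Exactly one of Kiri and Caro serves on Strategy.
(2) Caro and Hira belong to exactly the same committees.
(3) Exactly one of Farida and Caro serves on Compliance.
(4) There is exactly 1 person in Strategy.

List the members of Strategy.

Strategy = {Kiri}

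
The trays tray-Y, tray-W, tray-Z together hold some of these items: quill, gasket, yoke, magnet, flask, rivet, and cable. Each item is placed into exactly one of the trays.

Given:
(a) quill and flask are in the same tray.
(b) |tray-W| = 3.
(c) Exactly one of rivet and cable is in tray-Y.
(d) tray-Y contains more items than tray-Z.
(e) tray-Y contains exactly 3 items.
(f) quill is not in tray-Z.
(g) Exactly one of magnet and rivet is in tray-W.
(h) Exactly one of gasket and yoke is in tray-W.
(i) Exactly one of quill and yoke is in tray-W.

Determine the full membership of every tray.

From (f): quill ∉ tray-Z.
(a): flask matches quill: flask ∉ tray-Z.
Suppose quill ∉ tray-Y: no assignment then satisfies all the clues, so quill ∈ tray-Y.

tray-Y = {flask, quill, rivet}; tray-W = {cable, magnet, yoke}; tray-Z = {gasket}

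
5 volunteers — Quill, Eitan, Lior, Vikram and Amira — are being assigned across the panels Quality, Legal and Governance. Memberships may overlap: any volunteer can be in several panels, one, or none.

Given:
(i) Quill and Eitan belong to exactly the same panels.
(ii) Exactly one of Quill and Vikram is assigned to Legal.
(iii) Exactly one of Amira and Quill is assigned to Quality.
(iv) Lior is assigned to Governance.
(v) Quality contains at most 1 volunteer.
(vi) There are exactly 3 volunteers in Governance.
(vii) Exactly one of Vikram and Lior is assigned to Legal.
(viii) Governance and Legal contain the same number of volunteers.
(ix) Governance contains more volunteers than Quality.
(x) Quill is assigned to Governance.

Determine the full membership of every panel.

Quality = {Amira}; Legal = {Eitan, Lior, Quill}; Governance = {Eitan, Lior, Quill}

From (iv): Lior ∈ Governance.
From (x): Quill ∈ Governance.
(i): Eitan matches Quill: Eitan ∈ Governance.
(vi): Governance already has 3, so the rest are out.
Suppose Quill ∈ Quality: no assignment then satisfies all the clues, so Quill ∉ Quality.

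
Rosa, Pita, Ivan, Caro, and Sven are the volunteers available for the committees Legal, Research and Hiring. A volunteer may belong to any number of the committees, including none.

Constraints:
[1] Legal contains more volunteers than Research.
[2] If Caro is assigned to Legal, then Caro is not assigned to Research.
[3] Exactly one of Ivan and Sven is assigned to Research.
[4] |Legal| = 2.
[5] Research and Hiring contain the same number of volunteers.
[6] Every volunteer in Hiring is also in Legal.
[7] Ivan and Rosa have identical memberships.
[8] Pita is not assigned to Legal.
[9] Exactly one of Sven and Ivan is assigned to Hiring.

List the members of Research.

Research = {Sven}

From (8): Pita ∉ Legal.
(6) contrapositive: Pita ∉ Hiring.
Suppose Rosa ∈ Research: no assignment then satisfies all the clues, so Rosa ∉ Research.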